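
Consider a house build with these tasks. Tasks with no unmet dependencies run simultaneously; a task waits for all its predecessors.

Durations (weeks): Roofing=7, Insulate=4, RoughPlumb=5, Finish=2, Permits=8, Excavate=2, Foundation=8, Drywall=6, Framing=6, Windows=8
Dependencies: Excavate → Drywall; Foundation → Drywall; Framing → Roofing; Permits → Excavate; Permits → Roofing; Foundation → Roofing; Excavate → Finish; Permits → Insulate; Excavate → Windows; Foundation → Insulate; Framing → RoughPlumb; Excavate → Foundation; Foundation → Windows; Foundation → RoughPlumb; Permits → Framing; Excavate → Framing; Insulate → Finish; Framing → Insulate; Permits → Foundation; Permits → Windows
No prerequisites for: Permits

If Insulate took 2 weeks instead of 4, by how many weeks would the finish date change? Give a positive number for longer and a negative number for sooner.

0

Baseline: Permits→Excavate→Foundation→Windows = 8+2+8+8 = 26 → 26 weeks.
Insulate has 2 weeks of float (longest path through it is 24).
The critical path is still Permits→Excavate→Foundation→Windows; finish is now 26 weeks.
Change in finish: 26 − 26 = +0 weeks.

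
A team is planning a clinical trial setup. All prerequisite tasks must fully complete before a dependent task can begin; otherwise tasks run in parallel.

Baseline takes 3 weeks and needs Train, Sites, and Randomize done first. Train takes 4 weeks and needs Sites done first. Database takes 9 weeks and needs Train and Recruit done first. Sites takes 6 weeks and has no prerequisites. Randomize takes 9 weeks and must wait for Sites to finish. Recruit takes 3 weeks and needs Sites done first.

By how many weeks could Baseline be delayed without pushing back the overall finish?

Critical path: Sites→Train→Database = 6+4+9 = 19, so the finish is 19 weeks.
Longest path through Baseline: 18 weeks (earliest finish 18, latest finish 19).
So Baseline can slip 19 − 18 = 1 week.

1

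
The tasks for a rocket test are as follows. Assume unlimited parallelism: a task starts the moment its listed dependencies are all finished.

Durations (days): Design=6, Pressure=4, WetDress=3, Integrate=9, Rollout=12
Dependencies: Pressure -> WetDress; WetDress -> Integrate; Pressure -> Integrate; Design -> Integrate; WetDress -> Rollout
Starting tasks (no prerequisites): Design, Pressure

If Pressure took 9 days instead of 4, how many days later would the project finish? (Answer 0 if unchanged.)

5

Baseline: Pressure→WetDress→Rollout = 4+3+12 = 19 → 19 days.
Pressure lies on that path, so at 9 days the path becomes 24 days.
That remains the longest chain; total 24 days.
Change in finish: 24 − 19 = +5 days.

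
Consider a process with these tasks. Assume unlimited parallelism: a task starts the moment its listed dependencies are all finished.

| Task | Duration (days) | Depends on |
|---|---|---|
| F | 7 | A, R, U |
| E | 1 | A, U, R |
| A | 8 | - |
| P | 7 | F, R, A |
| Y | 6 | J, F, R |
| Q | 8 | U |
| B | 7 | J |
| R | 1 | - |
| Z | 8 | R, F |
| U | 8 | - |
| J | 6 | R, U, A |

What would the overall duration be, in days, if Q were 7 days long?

23

The binding path is U→F→Z = 8+7+8 = 23; finish at 23 days.
Q has 7 days of float (longest path through it is 16).
The critical path is still U→F→Z; finish is now 23 days.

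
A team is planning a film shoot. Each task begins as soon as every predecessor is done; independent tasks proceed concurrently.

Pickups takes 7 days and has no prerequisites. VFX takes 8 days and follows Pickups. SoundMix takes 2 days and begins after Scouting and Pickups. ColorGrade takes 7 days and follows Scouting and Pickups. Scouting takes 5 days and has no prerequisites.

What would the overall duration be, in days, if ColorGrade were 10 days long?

The binding path is Pickups→VFX = 7+8 = 15; finish at 15 days.
ColorGrade has 1 day of float (longest path through it is 14).
The binding chain switches to Pickups→ColorGrade = 7+10 = 17; finish 17 days.

17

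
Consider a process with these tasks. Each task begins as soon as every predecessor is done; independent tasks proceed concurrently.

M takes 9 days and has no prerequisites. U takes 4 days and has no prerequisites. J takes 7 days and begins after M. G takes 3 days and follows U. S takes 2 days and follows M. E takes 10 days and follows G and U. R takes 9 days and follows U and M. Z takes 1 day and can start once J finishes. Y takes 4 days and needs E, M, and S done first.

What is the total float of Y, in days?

U→G→E→Y = 4+3+10+4 = 21 sets the makespan at 21 days.
Y finishes as early as 21 and must finish by 21.
Float = 21 − 21 = 0.

0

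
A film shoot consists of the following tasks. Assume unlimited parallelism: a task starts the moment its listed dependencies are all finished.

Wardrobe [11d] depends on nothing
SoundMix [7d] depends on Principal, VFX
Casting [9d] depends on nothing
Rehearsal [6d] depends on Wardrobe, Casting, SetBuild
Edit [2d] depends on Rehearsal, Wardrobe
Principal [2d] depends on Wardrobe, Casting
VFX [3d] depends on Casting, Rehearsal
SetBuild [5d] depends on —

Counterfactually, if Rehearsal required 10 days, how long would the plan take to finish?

31

Critical path before the change: Wardrobe→Rehearsal→VFX→SoundMix = 11+6+3+7 = 27 giving 27 days.
Since Rehearsal is critical, the +4 change carries straight to that chain (now 31 days).
That remains the longest chain; total 31 days.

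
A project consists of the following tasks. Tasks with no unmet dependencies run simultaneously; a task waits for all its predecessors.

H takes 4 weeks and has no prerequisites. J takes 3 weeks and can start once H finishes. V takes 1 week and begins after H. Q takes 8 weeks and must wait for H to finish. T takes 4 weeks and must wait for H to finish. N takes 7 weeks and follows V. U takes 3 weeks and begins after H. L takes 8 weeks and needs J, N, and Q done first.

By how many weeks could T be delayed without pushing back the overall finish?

12

H→V→N→L = 4+1+7+8 = 20 sets the makespan at 20 weeks.
Longest path through T: 8 weeks (earliest finish 8, latest finish 20).
Float = 20 − 8 = 12.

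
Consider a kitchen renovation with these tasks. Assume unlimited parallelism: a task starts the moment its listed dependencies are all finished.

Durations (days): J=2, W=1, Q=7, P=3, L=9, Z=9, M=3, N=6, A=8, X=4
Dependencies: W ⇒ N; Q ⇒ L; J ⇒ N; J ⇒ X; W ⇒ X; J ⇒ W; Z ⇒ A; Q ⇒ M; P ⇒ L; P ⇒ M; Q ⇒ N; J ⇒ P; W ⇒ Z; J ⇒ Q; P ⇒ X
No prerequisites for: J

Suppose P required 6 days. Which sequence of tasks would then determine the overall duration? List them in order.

The binding path is J→W→Z→A = 2+1+9+8 = 20; finish at 20 days.
The longest path through P is only 14 days, so P has float 6.
The critical path is still J→W→Z→A; finish is now 20 days.

J, W, Z, A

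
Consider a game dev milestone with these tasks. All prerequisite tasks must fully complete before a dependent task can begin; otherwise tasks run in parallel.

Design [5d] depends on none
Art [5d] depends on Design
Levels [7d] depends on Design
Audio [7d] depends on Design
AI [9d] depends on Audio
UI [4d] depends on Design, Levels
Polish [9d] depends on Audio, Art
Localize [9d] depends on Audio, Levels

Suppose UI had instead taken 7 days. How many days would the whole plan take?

Baseline: Design→Levels→Localize = 5+7+9 = 21 → 21 days.
UI has 5 days of float (longest path through it is 16).
The critical path is still Design→Levels→Localize; finish is now 21 days.

21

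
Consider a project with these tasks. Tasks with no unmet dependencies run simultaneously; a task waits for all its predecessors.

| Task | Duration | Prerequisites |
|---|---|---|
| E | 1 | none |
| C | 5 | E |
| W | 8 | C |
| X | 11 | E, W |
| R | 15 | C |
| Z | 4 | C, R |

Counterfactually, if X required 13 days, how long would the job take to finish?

27

As given, the longest chain is E→C→W→X = 1+5+8+11 = 25, so the finish is 25 days.
X is on the critical path; changing it to 13 makes that path 27 days.
That remains the longest chain; total 27 days.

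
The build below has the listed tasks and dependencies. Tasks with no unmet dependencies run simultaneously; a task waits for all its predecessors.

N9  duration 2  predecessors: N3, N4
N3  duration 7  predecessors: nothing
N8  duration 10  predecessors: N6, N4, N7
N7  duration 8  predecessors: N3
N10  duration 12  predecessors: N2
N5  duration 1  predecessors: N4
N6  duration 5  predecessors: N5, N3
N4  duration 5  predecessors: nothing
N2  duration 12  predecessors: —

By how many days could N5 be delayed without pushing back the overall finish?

Critical path: N3→N7→N8 = 7+8+10 = 25, so the finish is 25 days.
The longest chain containing N5 totals 21 days.
Slack of N5 = 9 − 5 = 4 days.

4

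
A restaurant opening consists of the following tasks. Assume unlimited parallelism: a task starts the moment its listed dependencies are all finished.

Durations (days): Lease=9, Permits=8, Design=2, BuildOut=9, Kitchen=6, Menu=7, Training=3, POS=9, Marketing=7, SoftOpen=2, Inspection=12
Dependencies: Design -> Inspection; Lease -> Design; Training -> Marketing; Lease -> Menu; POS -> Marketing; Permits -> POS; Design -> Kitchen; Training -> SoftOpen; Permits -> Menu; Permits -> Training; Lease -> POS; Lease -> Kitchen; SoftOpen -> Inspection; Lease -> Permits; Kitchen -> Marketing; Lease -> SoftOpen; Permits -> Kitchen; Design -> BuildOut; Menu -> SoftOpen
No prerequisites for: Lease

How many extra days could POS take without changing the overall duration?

5

Lease→Permits→Menu→SoftOpen→Inspection = 9+8+7+2+12 = 38 sets the makespan at 38 days.
The longest chain containing POS totals 33 days.
Float = 38 − 33 = 5.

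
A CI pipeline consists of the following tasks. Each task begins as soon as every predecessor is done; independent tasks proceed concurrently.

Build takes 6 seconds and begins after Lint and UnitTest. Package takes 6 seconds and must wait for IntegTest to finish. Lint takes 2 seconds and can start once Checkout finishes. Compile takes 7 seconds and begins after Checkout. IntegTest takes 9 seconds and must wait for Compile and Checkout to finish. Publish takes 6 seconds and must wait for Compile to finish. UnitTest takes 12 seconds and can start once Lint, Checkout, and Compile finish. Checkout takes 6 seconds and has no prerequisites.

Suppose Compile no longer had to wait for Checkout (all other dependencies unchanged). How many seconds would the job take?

26

Before: longest chain Checkout→Compile→UnitTest→Build = 6+7+12+6 = 31, finish 31.
Without Checkout→Compile, Compile's earliest start moves from 6 to 0.
New critical path: Checkout→Lint→UnitTest→Build = 6+2+12+6 = 26 ⇒ 26 seconds.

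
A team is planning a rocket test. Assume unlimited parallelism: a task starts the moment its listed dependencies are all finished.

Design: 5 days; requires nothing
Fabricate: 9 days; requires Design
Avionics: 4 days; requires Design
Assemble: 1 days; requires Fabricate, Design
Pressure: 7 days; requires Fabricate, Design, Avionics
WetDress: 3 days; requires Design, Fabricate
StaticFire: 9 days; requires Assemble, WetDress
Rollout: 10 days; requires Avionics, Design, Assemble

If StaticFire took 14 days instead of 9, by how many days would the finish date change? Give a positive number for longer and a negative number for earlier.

Actual critical path: Design→Fabricate→WetDress→StaticFire = 5+9+3+9 = 26 ⇒ 26 days.
StaticFire lies on that path, so at 14 days the path becomes 31 days.
That remains the longest chain; total 31 days.
Change in finish: 31 − 26 = +5 days.

5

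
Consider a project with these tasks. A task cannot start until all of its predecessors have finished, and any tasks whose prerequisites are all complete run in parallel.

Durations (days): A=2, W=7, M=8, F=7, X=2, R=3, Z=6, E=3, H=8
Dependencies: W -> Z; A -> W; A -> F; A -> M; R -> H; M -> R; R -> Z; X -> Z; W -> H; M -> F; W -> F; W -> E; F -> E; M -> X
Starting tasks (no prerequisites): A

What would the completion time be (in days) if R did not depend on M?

Original critical path: A→M→R→H = 2+8+3+8 = 21 ⇒ 21 days.
Without M→R, R's earliest start moves from 10 to 0.
The longest chain is now A→M→F→E = 2+8+7+3 = 20, so the job takes 20 days.

20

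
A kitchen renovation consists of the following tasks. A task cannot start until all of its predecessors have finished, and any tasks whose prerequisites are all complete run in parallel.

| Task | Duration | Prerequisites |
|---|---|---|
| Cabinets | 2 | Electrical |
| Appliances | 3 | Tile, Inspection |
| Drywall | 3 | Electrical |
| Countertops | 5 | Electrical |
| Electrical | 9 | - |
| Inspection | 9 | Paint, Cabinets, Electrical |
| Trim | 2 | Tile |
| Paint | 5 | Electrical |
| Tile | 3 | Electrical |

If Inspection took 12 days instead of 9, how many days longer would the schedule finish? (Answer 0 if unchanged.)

3

Actual critical path: Electrical→Paint→Inspection→Appliances = 9+5+9+3 = 26 ⇒ 26 days.
Inspection lies on that path, so at 12 days the path becomes 29 days.
The critical path is still Electrical→Paint→Inspection→Appliances; finish is now 29 days.
Change in finish: 29 − 26 = +3 days.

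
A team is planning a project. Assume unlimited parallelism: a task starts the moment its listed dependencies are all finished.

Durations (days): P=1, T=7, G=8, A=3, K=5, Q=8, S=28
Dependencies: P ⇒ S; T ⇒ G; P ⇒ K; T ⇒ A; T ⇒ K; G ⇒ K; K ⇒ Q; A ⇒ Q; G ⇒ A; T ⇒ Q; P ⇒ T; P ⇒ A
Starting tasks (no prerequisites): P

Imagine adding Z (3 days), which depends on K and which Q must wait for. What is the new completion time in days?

Originally the project takes 29 days.
With Z inserted, Q now waits for max(K, T, A, Z).
New critical path: P→T→G→K→Z→Q = 1+7+8+5+3+8 = 32 ⇒ 32 days.

32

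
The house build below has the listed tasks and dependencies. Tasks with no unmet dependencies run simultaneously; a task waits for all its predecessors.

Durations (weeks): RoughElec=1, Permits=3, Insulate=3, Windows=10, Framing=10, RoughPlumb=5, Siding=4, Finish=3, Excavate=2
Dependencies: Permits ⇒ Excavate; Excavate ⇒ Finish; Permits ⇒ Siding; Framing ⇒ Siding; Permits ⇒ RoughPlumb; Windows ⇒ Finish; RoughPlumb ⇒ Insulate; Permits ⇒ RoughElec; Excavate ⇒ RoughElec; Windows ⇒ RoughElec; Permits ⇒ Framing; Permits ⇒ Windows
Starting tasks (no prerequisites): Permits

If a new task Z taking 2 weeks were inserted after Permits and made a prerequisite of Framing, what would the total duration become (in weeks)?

19

Originally the schedule takes 17 weeks.
With Z inserted, Framing now waits for max(Permits, Z).
New critical path: Permits→Z→Framing→Siding = 3+2+10+4 = 19 ⇒ 19 weeks.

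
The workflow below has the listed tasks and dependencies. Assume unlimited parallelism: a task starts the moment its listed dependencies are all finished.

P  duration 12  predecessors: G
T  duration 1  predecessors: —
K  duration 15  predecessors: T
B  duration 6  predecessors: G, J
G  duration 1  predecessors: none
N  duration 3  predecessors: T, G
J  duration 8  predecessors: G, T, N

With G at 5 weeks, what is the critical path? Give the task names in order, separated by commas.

The binding path is G→N→J→B = 1+3+8+6 = 18; finish at 18 weeks.
G lies on that path, so at 5 weeks the path becomes 22 weeks.
The critical path is still G→N→J→B; finish is now 22 weeks.

G, N, J, B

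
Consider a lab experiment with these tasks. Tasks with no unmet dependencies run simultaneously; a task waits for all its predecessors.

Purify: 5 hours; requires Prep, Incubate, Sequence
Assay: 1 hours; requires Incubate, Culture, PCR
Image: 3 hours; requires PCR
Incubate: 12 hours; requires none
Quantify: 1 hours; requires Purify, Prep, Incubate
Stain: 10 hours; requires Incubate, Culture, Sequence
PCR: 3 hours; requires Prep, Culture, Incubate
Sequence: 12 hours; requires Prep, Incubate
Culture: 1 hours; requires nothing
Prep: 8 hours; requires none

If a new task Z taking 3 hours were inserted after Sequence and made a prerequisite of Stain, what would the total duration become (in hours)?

37

Originally the job takes 34 hours.
With Z inserted, Stain now waits for max(Incubate, Culture, Sequence, Z).
New critical path: Incubate→Sequence→Z→Stain = 12+12+3+10 = 37 ⇒ 37 hours.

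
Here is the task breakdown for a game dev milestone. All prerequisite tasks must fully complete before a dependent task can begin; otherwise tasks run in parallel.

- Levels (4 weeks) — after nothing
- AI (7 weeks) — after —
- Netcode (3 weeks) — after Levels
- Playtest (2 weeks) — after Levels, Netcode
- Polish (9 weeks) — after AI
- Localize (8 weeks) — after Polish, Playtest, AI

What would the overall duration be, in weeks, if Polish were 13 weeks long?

28

As given, the longest chain is AI→Polish→Localize = 7+9+8 = 24, so the finish is 24 weeks.
Since Polish is critical, the +4 change carries straight to that chain (now 28 weeks).
The critical path is still AI→Polish→Localize; finish is now 28 weeks.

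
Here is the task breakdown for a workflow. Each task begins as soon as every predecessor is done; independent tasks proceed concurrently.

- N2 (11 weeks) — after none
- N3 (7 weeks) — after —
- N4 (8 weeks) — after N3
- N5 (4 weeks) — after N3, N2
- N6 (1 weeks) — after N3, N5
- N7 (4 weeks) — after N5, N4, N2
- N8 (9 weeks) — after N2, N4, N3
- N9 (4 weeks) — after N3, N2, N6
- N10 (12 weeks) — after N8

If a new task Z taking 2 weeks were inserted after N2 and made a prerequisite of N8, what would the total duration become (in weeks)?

36

Originally the job takes 36 weeks.
With Z inserted, N8 now waits for max(N2, N4, N3, Z).
New critical path: N3→N4→N8→N10 = 7+8+9+12 = 36 ⇒ 36 weeks.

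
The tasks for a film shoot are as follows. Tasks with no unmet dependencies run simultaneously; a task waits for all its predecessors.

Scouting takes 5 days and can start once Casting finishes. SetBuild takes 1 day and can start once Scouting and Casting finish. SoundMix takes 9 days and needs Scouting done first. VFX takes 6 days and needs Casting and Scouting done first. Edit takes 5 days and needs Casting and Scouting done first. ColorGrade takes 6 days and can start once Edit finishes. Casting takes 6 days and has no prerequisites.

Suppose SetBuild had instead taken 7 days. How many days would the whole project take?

Baseline: Casting→Scouting→Edit→ColorGrade = 6+5+5+6 = 22 → 22 days.
The longest path through SetBuild is only 12 days, so SetBuild has float 10.
No other chain overtakes it, so the finish is 22 days.

22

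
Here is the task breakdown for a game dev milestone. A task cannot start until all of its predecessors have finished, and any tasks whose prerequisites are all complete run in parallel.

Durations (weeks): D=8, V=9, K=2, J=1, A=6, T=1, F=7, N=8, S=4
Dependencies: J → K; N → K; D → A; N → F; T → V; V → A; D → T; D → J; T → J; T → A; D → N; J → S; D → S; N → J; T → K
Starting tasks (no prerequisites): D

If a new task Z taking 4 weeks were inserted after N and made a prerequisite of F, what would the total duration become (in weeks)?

27

Originally the plan takes 24 weeks.
With Z inserted, F now waits for max(N, Z).
New critical path: D→N→Z→F = 8+8+4+7 = 27 ⇒ 27 weeks.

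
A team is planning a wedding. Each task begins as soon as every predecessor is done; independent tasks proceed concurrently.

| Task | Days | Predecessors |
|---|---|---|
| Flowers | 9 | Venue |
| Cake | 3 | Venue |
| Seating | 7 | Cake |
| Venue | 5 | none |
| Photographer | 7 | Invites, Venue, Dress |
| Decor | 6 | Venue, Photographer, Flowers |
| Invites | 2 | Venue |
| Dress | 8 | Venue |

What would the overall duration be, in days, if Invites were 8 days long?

26

Actual critical path: Venue→Dress→Photographer→Decor = 5+8+7+6 = 26 ⇒ 26 days.
Invites is off the critical path — its longest chain is 20 days, giving 6 of slack.
New critical path: Venue→Invites→Photographer→Decor = 5+8+7+6 = 26 ⇒ 26 days.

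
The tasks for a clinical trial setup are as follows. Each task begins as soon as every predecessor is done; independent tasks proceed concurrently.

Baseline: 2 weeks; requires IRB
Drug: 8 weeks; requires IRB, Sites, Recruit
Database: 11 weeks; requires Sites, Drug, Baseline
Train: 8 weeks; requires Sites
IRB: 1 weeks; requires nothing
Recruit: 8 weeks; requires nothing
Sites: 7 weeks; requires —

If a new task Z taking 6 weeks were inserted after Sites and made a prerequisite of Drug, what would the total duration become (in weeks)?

32

Originally the clinical trial setup takes 27 weeks.
With Z inserted, Drug now waits for max(IRB, Sites, Recruit, Z).
New critical path: Sites→Z→Drug→Database = 7+6+8+11 = 32 ⇒ 32 weeks.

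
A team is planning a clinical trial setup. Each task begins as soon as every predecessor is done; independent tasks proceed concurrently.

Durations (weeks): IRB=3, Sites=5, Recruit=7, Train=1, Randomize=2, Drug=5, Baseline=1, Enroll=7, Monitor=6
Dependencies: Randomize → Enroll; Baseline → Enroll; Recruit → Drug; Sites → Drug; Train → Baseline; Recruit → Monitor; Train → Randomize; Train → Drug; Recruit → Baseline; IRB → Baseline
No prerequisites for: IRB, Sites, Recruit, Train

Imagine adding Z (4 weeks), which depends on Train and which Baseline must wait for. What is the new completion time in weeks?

Originally the clinical trial setup takes 15 weeks.
With Z inserted, Baseline now waits for max(Train, IRB, Recruit, Z).
New critical path: Recruit→Baseline→Enroll = 7+1+7 = 15 ⇒ 15 weeks.

15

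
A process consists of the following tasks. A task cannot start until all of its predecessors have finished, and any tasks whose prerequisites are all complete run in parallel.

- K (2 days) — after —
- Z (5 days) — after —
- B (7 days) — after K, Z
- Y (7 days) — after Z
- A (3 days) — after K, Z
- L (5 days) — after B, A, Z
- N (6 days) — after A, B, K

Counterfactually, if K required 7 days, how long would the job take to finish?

Critical path before the change: Z→B→N = 5+7+6 = 18 giving 18 days.
The longest path through K is only 15 days, so K has float 3.
New critical path: K→B→N = 7+7+6 = 20 ⇒ 20 days.

20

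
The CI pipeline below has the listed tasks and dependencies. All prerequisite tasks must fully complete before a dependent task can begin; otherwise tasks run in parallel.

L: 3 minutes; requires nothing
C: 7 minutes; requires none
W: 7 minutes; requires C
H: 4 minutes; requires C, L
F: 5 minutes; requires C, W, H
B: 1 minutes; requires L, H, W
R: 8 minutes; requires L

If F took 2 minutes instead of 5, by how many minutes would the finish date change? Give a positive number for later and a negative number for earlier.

As given, the longest chain is C→W→F = 7+7+5 = 19, so the finish is 19 minutes.
F is on the critical path; changing it to 2 makes that path 16 minutes.
No other chain overtakes it, so the finish is 16 minutes.
Change in finish: 16 − 19 = -3 minutes.

-3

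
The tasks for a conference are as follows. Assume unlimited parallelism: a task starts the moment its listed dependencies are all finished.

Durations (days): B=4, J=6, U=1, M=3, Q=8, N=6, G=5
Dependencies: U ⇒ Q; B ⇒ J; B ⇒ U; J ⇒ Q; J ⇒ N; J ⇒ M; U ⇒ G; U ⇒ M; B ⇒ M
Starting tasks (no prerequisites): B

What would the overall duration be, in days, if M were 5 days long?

18

As given, the longest chain is B→J→Q = 4+6+8 = 18, so the finish is 18 days.
M has 5 days of float (longest path through it is 13).
No other chain overtakes it, so the finish is 18 days.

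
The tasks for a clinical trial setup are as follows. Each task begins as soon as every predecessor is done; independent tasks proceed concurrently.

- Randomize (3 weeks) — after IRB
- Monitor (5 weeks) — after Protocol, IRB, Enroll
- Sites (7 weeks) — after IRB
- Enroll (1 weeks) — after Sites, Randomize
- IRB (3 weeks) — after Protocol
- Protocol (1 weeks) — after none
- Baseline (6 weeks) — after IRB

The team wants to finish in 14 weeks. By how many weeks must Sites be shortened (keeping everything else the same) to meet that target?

3

Current finish: 17 weeks; target: 14.
Sites is on every critical path, so each week cut from Sites cuts the finish by one (this holds down to a finish of 13).
Need 17 − 14 = 3 weeks off Sites → Sites becomes 4 weeks, finish becomes 14.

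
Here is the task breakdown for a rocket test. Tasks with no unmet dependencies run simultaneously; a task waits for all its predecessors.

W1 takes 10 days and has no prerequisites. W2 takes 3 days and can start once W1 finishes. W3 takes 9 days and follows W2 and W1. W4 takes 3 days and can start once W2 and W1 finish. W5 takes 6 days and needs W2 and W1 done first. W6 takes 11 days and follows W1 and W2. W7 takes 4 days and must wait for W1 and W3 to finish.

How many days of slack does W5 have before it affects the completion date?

7

W1→W2→W3→W7 = 10+3+9+4 = 26 sets the makespan at 26 days.
Longest path through W5: 19 days (earliest finish 19, latest finish 26).
So W5 can slip 26 − 19 = 7 days.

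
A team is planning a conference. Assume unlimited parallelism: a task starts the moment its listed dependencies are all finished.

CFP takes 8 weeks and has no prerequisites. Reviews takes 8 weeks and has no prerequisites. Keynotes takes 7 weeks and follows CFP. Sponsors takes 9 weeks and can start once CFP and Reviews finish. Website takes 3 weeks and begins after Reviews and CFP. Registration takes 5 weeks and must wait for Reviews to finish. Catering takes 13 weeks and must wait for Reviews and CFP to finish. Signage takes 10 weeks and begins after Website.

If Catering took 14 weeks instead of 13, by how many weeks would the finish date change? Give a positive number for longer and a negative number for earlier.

Actual critical path: Reviews→Catering = 8+13 = 21 ⇒ 21 weeks.
Since Catering is critical, the +1 change carries straight to that chain (now 22 weeks).
New critical path: CFP→Catering = 8+14 = 22 ⇒ 22 weeks.
Change in finish: 22 − 21 = +1 weeks.

1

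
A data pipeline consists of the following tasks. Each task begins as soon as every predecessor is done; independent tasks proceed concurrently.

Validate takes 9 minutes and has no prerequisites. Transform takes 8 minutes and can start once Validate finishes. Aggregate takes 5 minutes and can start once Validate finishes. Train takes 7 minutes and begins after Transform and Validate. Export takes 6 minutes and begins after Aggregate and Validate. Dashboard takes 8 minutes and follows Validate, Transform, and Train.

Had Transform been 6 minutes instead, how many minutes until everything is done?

30

Baseline: Validate→Transform→Train→Dashboard = 9+8+7+8 = 32 → 32 minutes.
Transform is on the critical path; changing it to 6 makes that path 30 minutes.
The critical path is still Validate→Transform→Train→Dashboard; finish is now 30 minutes.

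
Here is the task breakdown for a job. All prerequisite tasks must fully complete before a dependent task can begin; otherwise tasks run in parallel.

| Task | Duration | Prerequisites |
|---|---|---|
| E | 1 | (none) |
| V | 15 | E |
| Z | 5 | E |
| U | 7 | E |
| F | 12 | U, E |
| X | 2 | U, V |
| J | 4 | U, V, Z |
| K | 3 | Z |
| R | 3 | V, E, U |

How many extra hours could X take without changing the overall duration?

2

The longest chain is E→V→J = 1+15+4 = 20; overall finish 20 hours.
X finishes as early as 18 and must finish by 20.
Float = 20 − 18 = 2.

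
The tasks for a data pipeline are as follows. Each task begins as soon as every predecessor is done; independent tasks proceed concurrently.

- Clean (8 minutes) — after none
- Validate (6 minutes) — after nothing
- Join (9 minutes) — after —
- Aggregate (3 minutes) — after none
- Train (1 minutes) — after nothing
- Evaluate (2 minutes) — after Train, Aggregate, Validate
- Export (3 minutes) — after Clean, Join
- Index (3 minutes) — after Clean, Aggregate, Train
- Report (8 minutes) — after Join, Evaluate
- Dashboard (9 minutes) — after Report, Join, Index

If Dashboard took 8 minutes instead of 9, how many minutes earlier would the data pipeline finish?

1

Actual critical path: Join→Report→Dashboard = 9+8+9 = 26 ⇒ 26 minutes.
Dashboard is on the critical path; changing it to 8 makes that path 25 minutes.
No other chain overtakes it, so the finish is 25 minutes.
Change in finish: 25 − 26 = -1 minutes.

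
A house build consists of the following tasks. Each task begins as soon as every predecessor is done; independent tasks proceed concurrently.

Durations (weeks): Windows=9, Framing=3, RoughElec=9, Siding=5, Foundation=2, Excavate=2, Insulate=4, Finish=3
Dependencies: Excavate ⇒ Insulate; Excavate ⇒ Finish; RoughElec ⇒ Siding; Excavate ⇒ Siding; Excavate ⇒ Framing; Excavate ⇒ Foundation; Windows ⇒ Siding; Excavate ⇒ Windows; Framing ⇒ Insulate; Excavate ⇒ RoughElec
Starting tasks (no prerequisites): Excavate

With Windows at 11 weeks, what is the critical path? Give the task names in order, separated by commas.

Excavate, Windows, Siding

As given, the longest chain is Excavate→Windows→Siding = 2+9+5 = 16, so the finish is 16 weeks.
Since Windows is critical, the +2 change carries straight to that chain (now 18 weeks).
The critical path is still Excavate→Windows→Siding; finish is now 18 weeks.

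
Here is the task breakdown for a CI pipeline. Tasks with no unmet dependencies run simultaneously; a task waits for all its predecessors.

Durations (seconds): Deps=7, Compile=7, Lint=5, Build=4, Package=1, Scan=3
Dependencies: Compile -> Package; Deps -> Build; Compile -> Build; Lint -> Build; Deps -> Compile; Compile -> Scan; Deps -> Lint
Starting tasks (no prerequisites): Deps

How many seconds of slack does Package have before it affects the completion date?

3

Critical path: Deps→Compile→Build = 7+7+4 = 18, so the finish is 18 seconds.
The longest chain containing Package totals 15 seconds.
Slack of Package = 17 − 14 = 3 seconds.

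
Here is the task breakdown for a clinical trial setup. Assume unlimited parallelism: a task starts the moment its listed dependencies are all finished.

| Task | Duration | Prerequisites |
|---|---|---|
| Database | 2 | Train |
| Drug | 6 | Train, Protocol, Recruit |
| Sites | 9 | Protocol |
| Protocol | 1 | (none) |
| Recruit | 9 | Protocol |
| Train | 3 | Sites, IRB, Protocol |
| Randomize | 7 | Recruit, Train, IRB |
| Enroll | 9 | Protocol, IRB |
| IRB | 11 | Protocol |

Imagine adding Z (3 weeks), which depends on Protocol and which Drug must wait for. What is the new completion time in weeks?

22

Originally the clinical trial setup takes 22 weeks.
With Z inserted, Drug now waits for max(Train, Protocol, Recruit, Z).
New critical path: Protocol→IRB→Train→Randomize = 1+11+3+7 = 22 ⇒ 22 weeks.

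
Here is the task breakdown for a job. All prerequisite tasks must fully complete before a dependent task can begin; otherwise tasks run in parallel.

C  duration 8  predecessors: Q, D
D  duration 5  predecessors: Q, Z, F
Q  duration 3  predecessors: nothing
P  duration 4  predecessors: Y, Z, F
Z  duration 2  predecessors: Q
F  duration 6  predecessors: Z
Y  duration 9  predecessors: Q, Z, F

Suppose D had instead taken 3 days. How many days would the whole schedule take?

Actual critical path: Q→Z→F→D→C = 3+2+6+5+8 = 24 ⇒ 24 days.
Since D is critical, the -2 change carries straight to that chain (now 22 days).
Now Q→Z→F→Y→P = 3+2+6+9+4 = 24 is longest, so the finish becomes 24 days.

24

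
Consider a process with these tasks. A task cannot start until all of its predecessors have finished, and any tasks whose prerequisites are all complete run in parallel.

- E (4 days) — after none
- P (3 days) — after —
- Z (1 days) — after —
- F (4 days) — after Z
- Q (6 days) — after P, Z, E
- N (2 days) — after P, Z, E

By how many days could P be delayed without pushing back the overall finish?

1

E→Q = 4+6 = 10 sets the makespan at 10 days.
The longest chain containing P totals 9 days.
Slack of P = 1 − 0 = 1 day.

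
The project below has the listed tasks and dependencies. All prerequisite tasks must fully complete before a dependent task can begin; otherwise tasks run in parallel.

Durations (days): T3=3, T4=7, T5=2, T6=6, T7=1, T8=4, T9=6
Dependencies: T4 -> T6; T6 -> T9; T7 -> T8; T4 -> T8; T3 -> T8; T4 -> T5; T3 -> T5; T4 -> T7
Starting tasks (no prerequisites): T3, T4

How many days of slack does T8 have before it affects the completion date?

7

T4→T6→T9 = 7+6+6 = 19 sets the makespan at 19 days.
T8 finishes as early as 12 and must finish by 19.
So T8 can slip 19 − 12 = 7 days.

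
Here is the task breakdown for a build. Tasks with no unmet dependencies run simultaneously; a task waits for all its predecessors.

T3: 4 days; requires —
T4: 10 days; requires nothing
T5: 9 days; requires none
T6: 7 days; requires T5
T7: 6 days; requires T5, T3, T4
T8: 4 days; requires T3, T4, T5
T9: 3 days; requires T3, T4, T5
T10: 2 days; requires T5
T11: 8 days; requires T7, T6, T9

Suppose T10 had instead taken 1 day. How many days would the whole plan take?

24

Baseline: T4→T7→T11 = 10+6+8 = 24 → 24 days.
T10 is off the critical path — its longest chain is 11 days, giving 13 of slack.
No other chain overtakes it, so the finish is 24 days.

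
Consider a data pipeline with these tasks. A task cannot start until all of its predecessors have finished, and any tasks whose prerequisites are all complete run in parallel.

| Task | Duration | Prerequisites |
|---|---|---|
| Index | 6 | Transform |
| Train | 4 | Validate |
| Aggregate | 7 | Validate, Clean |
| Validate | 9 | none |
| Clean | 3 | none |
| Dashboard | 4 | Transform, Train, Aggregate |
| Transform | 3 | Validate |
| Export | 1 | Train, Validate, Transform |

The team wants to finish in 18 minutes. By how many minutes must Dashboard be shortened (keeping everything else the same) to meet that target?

Current finish: 20 minutes; target: 18.
Dashboard is on every critical path, so each minute cut from Dashboard cuts the finish by one (this holds down to a finish of 18).
Need 20 − 18 = 2 minutes off Dashboard → Dashboard becomes 2 minutes, finish becomes 18.

2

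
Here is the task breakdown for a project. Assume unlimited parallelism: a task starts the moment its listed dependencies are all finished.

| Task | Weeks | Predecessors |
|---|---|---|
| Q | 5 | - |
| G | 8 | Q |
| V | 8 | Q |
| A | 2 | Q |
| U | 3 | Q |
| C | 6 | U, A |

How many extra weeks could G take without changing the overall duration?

Critical path: Q→U→C = 5+3+6 = 14, so the finish is 14 weeks.
The longest chain containing G totals 13 weeks.
Slack of G = 6 − 5 = 1 week.

1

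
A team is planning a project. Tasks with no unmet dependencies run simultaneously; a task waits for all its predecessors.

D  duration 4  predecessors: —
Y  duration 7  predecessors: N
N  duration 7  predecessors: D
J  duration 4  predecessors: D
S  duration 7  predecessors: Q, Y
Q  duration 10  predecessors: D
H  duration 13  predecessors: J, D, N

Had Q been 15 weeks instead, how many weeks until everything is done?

26

Actual critical path: D→N→Y→S = 4+7+7+7 = 25 ⇒ 25 weeks.
The longest path through Q is only 21 weeks, so Q has float 4.
Now D→Q→S = 4+15+7 = 26 is longest, so the finish becomes 26 weeks.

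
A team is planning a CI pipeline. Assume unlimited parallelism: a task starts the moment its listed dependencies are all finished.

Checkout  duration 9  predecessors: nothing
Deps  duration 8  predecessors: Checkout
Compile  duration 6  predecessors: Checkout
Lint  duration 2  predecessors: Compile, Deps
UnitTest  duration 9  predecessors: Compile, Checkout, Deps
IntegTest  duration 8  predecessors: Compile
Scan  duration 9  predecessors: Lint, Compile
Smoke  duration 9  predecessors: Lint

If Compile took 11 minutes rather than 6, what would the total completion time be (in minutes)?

Critical path before the change: Checkout→Deps→Lint→Scan = 9+8+2+9 = 28 giving 28 minutes.
The longest path through Compile is only 26 minutes, so Compile has float 2.
The binding chain switches to Checkout→Compile→Lint→Scan = 9+11+2+9 = 31; finish 31 minutes.

31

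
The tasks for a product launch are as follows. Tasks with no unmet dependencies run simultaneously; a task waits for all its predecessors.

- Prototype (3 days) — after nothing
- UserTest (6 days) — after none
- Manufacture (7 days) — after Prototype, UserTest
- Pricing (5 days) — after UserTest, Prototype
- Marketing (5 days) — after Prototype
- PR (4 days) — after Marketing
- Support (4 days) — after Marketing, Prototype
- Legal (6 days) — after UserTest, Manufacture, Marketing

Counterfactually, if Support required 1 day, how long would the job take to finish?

19

Critical path before the change: UserTest→Manufacture→Legal = 6+7+6 = 19 giving 19 days.
The longest path through Support is only 12 days, so Support has float 7.
No other chain overtakes it, so the finish is 19 days.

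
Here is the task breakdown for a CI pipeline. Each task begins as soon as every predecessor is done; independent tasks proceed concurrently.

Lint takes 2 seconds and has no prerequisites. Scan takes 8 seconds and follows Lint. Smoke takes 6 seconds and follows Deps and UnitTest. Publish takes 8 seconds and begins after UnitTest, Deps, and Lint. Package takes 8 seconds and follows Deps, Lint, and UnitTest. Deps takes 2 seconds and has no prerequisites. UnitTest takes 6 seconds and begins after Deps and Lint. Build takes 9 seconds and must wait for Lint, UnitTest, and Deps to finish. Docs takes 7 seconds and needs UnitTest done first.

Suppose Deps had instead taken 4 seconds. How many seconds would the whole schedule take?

Actual critical path: Deps→UnitTest→Build = 2+6+9 = 17 ⇒ 17 seconds.
Deps lies on that path, so at 4 seconds the path becomes 19 seconds.
No other chain overtakes it, so the finish is 19 seconds.

19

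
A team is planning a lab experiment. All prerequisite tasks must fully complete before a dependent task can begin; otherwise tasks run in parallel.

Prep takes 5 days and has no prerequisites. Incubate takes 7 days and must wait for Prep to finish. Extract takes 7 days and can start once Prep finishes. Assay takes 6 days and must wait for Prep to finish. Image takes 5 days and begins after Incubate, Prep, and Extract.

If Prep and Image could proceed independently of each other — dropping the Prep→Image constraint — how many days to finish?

17

Original critical path: Prep→Incubate→Image = 5+7+5 = 17 ⇒ 17 days.
Dropping Prep→Image doesn't change Image's earliest start (12); another predecessor still binds.
New critical path: Prep→Incubate→Image = 5+7+5 = 17 ⇒ 17 days.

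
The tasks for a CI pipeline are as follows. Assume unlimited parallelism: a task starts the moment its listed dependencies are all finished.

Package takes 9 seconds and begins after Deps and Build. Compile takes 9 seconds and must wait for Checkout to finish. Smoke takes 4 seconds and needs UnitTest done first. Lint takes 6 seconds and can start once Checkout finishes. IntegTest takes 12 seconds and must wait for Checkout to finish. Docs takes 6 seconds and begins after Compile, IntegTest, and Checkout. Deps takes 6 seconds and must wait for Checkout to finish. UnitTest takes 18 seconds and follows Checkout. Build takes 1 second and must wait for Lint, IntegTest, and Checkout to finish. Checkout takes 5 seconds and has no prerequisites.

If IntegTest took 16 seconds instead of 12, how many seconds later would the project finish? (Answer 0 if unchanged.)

4

Baseline: Checkout→IntegTest→Build→Package = 5+12+1+9 = 27 → 27 seconds.
Since IntegTest is critical, the +4 change carries straight to that chain (now 31 seconds).
The critical path is still Checkout→IntegTest→Build→Package; finish is now 31 seconds.
Change in finish: 31 − 27 = +4 seconds.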